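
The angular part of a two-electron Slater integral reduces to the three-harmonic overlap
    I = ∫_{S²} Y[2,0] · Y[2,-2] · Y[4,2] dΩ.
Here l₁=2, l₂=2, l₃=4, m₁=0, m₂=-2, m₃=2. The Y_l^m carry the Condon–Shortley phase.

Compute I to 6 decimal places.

Checks pass: Σm=0; 8 even; l₃=4∈[0,4].
(2·2+1)(2·2+1)(2·4+1) = 225
Δ: 0! 4! 4! / 9! → 1/630
sum: t=0:+1/16 = 1/16
3j²(2 2 4; 0 0 0) = Δ·Π!·Σ² = 2/35  (sign +1)
sum: t=0:+1/96 = 1/96
3j²(2 2 4; 0 -2 2) = Δ·Π!·Σ² = 1/42  (sign +1)
combine: 4πI² = 225·2/35·1/42 = 15/49
take √, sign +1: I = 0.15607835

0.156078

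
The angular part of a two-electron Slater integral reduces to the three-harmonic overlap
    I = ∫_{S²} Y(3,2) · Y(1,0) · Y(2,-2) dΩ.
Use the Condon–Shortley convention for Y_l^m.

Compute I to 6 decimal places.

Rules hold: Σm=0, L=6 even, 2≤2≤4.
N = 7·3·5 = 105
Δ = 2!·4!·0!/7! = 1/105
Racah Σ t=1..1: t=1:−1/4 = -1/4
⇒ 3j(3 1 2; 0 0 0)² = 3/35, sgn -1
Racah Σ t=1..1: t=1:−1/24 = -1/24
⇒ 3j(3 1 2; 2 0 -2)² = 1/21, sgn -1
4πI² = N·(3j₀)²·(3jₘ)² = 3/7
I = +1·√(0.428571/4π) = 0.18467439

0.184674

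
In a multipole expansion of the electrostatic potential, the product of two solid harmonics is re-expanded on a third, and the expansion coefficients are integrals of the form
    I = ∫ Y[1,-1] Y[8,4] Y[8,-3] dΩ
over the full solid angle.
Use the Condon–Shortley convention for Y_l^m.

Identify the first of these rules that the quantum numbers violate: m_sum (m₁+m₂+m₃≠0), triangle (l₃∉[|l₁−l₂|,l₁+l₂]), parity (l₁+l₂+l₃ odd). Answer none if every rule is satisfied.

parity

azimuthal sum: -1 + 4 − 3 = 0  ✓
7 ≤ 8 ≤ 9 (triangle on l)  ✓
L = 1 + 8 + 8 = 17 (odd)  ✗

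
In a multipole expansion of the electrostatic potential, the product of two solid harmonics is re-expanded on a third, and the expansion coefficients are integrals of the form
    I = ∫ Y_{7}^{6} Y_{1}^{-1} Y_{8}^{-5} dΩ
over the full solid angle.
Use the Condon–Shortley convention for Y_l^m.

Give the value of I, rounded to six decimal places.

m-sum 0 ✓  L=16 even ✓  6≤8≤8 ✓
Π(2lᵢ+1) = 15×3×17 = 765
triangle coeff Δ(7,1,8) = 1/2040
Σ_t [0,0]: t=0:+1/25401600 = 1/25401600
(3j)²=8/255 [(7 1 8; 0 0 0)], sign=+1
Σ_t [0,0]: t=0:+1/12454041600 = 1/12454041600
(3j)²=1/680 [(7 1 8; 6 -1 -5)], sign=-1
⇒ 4πI² = 3/85
I = (-1)√(3/85/(4π)) = -0.05299638

-0.052996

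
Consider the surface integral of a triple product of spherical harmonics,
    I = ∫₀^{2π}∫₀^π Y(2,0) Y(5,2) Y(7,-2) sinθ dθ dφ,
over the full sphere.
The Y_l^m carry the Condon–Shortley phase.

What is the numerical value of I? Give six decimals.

0.215014

Checks pass: Σm=0; 14 even; l₃=7∈[3,7].
(2·2+1)(2·5+1)(2·7+1) = 825
Δ: 0! 4! 10! / 15! → 1/15015
sum: t=0:+1/57600 = 1/57600
3j²(2 5 7; 0 0 0) = Δ·Π!·Σ² = 21/715  (sign -1)
sum: t=0:+1/120960 = 1/120960
3j²(2 5 7; 0 2 -2) = Δ·Π!·Σ² = 24/1001  (sign -1)
combine: 4πI² = 825·21/715·24/1001 = 1080/1859
take √, sign +1: I = 0.21501425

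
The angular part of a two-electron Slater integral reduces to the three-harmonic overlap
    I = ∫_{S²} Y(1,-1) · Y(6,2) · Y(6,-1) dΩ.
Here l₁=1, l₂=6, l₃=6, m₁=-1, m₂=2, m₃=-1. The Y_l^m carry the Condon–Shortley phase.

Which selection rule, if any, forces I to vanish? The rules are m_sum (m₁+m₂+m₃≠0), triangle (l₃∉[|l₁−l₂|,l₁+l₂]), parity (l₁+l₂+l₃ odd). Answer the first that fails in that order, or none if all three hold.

parity

azimuthal sum: -1 + 2 − 1 = 0  ✓
5 ≤ 6 ≤ 7 (triangle on l)  ✓
L = 1 + 6 + 6 = 13 (odd)  ✗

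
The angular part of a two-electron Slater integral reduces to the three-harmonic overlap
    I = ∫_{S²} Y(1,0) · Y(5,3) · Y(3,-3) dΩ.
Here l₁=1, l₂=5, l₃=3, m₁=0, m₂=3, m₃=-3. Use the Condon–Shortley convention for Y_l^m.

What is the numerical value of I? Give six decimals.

0.000000

|1−5|≤3≤1+5 violated ⇒ I = 0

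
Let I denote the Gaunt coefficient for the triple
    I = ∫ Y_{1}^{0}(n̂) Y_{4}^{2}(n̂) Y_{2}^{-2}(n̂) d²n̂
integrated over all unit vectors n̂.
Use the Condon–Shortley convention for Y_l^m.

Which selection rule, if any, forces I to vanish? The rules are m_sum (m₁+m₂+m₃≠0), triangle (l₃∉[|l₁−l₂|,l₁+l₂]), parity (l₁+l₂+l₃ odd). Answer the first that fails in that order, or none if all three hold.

Σmᵢ = 0  ✓
l₃∈[|l₁−l₂|,l₁+l₂]=[3,5], have l₃=2  ✗
Σlᵢ = 7 ⇒ odd

triangle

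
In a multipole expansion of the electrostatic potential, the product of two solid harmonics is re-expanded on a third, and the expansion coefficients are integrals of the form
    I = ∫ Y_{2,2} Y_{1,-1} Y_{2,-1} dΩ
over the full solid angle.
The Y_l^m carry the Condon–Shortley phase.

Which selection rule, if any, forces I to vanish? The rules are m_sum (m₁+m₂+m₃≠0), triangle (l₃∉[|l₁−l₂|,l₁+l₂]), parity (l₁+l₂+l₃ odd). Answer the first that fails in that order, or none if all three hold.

Σmᵢ = 0  ✓
l₃∈[|l₁−l₂|,l₁+l₂]=[1,3], have l₃=2  ✓
Σlᵢ = 5 ⇒ odd  ✗

parity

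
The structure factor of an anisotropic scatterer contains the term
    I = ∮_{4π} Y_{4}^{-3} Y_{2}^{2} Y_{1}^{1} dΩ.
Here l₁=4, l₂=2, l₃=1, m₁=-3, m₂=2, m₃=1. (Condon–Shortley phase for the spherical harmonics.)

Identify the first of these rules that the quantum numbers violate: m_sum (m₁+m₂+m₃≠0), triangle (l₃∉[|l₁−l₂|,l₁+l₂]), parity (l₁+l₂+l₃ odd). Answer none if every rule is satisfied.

azimuthal sum: -3 + 2 + 1 = 0  ✓
2 ≤ 1 ≤ 6 (triangle on l)  ✗
L = 4 + 2 + 1 = 7 (odd)

triangle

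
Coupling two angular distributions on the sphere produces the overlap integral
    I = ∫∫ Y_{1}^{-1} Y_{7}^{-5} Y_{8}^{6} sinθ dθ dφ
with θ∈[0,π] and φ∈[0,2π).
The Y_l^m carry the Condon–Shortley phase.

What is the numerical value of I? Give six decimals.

0.291881

Rules hold: Σm=0, L=16 even, 6≤8≤8.
N = 3·15·17 = 765
Δ = 0!·2!·14!/17! = 1/2040
Racah Σ t=0..0: t=0:+1/25401600 = 1/25401600
⇒ 3j(1 7 8; 0 0 0)² = 8/255, sgn +1
Racah Σ t=0..0: t=0:+1/1916006400 = 1/1916006400
⇒ 3j(1 7 8; -1 -5 6)² = 91/2040, sgn +1
4πI² = N·(3j₀)²·(3jₘ)² = 91/85
I = +1·√(1.07059/4π) = 0.29188132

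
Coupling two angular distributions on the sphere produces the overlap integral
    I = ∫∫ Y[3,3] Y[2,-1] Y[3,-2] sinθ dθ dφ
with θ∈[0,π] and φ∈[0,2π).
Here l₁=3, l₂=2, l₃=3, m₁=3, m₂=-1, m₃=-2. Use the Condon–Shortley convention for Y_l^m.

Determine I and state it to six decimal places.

Checks pass: Σm=0; 8 even; l₃=3∈[1,5].
(2·3+1)(2·2+1)(2·3+1) = 245
Δ: 2! 4! 2! / 9! → 1/3780
sum: t=0:+1/24 t=1:−1/4 t=2:+1/24 = -1/6
3j²(3 2 3; 0 0 0) = Δ·Π!·Σ² = 4/105  (sign +1)
sum: t=0:+1/48 = 1/48
3j²(3 2 3; 3 -1 -2) = Δ·Π!·Σ² = 5/84  (sign -1)
combine: 4πI² = 245·4/105·5/84 = 5/9
take √, sign -1: I = -0.21026104

-0.210261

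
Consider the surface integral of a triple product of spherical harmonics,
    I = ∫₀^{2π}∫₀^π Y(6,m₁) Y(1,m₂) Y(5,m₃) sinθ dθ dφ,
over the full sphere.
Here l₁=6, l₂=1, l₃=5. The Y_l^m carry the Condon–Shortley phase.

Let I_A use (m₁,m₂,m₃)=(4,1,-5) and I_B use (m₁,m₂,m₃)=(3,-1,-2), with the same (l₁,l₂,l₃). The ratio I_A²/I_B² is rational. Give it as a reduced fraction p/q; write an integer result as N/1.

1/36

l's match ⇒ only the (l;m) 3-j factors differ between A and B.
A: triangle coeff Δ(6,1,5) = 1/858; Σ_t [2,2]: t=2:+1/7257600 = 1/7257600; (3j)²=1/858 [(6 1 5; 4 1 -5)], sign=+1
B: triangle coeff Δ(6,1,5) = 1/858; Σ_t [0,0]: t=0:+1/60480 = 1/60480; (3j)²=6/143 [(6 1 5; 3 -1 -2)], sign=-1
I_A²/I_B² = (1/858)/(6/143) = 1/36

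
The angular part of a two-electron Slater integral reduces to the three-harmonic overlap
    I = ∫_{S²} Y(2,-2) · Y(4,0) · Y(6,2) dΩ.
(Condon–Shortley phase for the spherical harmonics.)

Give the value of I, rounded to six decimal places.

0.133065

m-sum 0 ✓  L=12 even ✓  2≤6≤6 ✓
Π(2lᵢ+1) = 5×9×13 = 585
triangle coeff Δ(2,4,6) = 1/6435
Σ_t [0,0]: t=0:+1/2304 = 1/2304
(3j)²=5/143 [(2 4 6; 0 0 0)], sign=+1
Σ_t [0,0]: t=0:+1/13824 = 1/13824
(3j)²=14/1287 [(2 4 6; -2 0 2)], sign=+1
⇒ 4πI² = 350/1573
I = (+1)√(350/1573/(4π)) = 0.13306527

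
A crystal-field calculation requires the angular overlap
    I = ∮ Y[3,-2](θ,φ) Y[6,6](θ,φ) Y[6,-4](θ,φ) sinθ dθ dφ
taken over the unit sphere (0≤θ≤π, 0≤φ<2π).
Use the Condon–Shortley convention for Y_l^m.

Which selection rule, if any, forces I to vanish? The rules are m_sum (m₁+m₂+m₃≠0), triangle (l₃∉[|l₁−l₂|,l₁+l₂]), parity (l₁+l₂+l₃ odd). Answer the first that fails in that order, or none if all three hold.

parity

m₁+m₂+m₃ = -2 + 6 − 4 = 0  ✓
triangle: |3−6|=3 ≤ l₃=6 ≤ 3+6=9  ✓
parity: l₁+l₂+l₃ = 15 is odd  ✗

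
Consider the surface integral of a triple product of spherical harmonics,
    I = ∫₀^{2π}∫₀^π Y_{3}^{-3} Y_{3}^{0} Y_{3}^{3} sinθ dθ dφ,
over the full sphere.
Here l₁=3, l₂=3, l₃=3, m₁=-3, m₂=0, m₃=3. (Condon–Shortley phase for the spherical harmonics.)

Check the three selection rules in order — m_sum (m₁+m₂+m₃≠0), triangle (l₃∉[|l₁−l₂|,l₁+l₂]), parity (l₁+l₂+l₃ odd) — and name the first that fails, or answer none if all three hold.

parity

Σmᵢ = 0  ✓
l₃∈[|l₁−l₂|,l₁+l₂]=[0,6], have l₃=3  ✓
Σlᵢ = 9 ⇒ odd  ✗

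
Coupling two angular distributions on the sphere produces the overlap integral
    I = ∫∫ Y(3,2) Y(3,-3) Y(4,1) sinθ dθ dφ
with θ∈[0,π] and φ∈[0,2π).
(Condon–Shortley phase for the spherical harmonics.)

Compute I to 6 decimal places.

0.140463

Rules hold: Σm=0, L=10 even, 0≤4≤6.
N = 7·7·9 = 441
Δ = 2!·4!·4!/11! = 1/34650
Racah Σ t=0..2: t=0:+1/72 t=1:−1/16 t=2:+1/72 = -5/144
⇒ 3j(3 3 4; 0 0 0)² = 2/77, sgn -1
Racah Σ t=0..0: t=0:+1/288 = 1/288
⇒ 3j(3 3 4; 2 -3 1)² = 5/231, sgn -1
4πI² = N·(3j₀)²·(3jₘ)² = 30/121
I = +1·√(0.247934/4π) = 0.14046335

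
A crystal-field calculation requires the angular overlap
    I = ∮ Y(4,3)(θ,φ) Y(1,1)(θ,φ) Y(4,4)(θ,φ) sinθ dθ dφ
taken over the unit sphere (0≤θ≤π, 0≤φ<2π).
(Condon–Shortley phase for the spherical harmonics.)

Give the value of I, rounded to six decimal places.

m-sum = 3 + 1 + 4 = 8 ≠ 0 ⇒ I = 0

0.000000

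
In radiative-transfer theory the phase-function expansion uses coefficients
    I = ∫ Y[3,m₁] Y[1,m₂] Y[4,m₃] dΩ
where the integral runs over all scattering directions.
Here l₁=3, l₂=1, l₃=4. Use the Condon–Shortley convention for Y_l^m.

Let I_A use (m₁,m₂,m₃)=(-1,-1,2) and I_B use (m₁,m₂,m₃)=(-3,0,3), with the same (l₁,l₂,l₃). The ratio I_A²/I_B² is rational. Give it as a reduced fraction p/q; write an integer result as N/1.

15/7

Shared (l₁,l₂,l₃)=(3,1,4): N and (l;000)² cancel in I_A²/I_B².
A: Δ = 0!·6!·2!/9! = 1/252; Racah Σ t=0..0: t=0:+1/96 = 1/96; ⇒ 3j(3 1 4; -1 -1 2)² = 5/84, sgn +1
B: Δ = 0!·6!·2!/9! = 1/252; Racah Σ t=0..0: t=0:+1/720 = 1/720; ⇒ 3j(3 1 4; -3 0 3)² = 1/36, sgn -1
I_A²/I_B² = (5/84)/(1/36) = 15/7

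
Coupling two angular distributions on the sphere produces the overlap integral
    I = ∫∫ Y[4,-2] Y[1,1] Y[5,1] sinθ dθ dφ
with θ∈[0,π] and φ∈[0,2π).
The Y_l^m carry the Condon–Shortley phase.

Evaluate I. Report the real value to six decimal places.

-0.120286

m-sum 0 ✓  L=10 even ✓  3≤5≤5 ✓
Π(2lᵢ+1) = 9×3×11 = 297
triangle coeff Δ(4,1,5) = 1/495
Σ_t [0,0]: t=0:+1/576 = 1/576
(3j)²=5/99 [(4 1 5; 0 0 0)], sign=-1
Σ_t [0,0]: t=0:+1/2880 = 1/2880
(3j)²=2/165 [(4 1 5; -2 1 1)], sign=+1
⇒ 4πI² = 2/11
I = (-1)√(2/11/(4π)) = -0.12028562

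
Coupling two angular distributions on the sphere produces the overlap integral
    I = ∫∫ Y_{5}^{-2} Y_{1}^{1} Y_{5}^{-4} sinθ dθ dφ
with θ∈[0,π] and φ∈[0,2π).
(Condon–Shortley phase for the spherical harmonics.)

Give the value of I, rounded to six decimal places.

-2 + 1 − 4 = -5 ≠ 0: azimuthal integral kills it; I = 0

0.000000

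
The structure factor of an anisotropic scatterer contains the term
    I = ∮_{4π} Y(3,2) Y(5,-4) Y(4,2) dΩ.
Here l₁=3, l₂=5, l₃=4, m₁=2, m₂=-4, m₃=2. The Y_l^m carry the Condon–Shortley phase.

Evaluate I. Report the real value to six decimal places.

0.143343

Rules hold: Σm=0, L=12 even, 2≤4≤8.
N = 7·11·9 = 693
Δ = 4!·2!·6!/13! = 1/180180
Racah Σ t=1..3: t=1:−1/576 t=2:+1/144 t=3:−1/576 = 1/288
⇒ 3j(3 5 4; 0 0 0)² = 20/1001, sgn +1
Racah Σ t=0..1: t=0:+1/2880 t=1:−1/8640 = 1/4320
⇒ 3j(3 5 4; 2 -4 2)² = 8/429, sgn +1
4πI² = N·(3j₀)²·(3jₘ)² = 480/1859
I = +1·√(0.258203/4π) = 0.14334284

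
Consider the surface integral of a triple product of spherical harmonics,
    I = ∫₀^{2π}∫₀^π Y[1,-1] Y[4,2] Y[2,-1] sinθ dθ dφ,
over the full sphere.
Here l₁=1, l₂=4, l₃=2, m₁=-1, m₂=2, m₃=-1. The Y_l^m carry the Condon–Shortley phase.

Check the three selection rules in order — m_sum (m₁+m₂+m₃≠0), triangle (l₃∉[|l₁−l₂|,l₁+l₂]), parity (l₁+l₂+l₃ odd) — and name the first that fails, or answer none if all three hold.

azimuthal sum: -1 + 2 − 1 = 0  ✓
3 ≤ 2 ≤ 5 (triangle on l)  ✗
L = 1 + 4 + 2 = 7 (odd)

triangle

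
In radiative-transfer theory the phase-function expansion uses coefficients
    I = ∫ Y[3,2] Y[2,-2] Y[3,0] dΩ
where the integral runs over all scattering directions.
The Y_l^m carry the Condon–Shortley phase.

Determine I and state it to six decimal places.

-0.188063

m-sum 0 ✓  L=8 even ✓  1≤3≤5 ✓
Π(2lᵢ+1) = 7×5×7 = 245
triangle coeff Δ(3,2,3) = 1/3780
Σ_t [0,2]: t=0:+1/24 t=1:−1/4 t=2:+1/24 = -1/6
(3j)²=4/105 [(3 2 3; 0 0 0)], sign=+1
Σ_t [0,0]: t=0:+1/24 = 1/24
(3j)²=1/21 [(3 2 3; 2 -2 0)], sign=-1
⇒ 4πI² = 4/9
I = (-1)√(4/9/(4π)) = -0.18806319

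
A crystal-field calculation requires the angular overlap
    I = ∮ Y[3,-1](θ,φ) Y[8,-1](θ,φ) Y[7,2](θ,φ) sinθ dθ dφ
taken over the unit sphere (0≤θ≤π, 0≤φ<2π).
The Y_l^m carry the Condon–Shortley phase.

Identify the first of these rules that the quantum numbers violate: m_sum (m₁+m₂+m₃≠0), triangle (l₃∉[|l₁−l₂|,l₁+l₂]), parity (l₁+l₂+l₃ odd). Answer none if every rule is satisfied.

none

Σmᵢ = 0  ✓
l₃∈[|l₁−l₂|,l₁+l₂]=[5,11], have l₃=7  ✓
Σlᵢ = 18 ⇒ even  ✓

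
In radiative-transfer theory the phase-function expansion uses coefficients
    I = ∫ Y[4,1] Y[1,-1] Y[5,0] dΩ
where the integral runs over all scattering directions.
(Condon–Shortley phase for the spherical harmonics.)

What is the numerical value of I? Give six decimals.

0.155288

Checks pass: Σm=0; 10 even; l₃=5∈[3,5].
(2·4+1)(2·1+1)(2·5+1) = 297
Δ: 0! 8! 2! / 11! → 1/495
sum: t=0:+1/576 = 1/576
3j²(4 1 5; 0 0 0) = Δ·Π!·Σ² = 5/99  (sign -1)
sum: t=0:+1/1440 = 1/1440
3j²(4 1 5; 1 -1 0) = Δ·Π!·Σ² = 2/99  (sign -1)
combine: 4πI² = 297·5/99·2/99 = 10/33
take √, sign +1: I = 0.15528807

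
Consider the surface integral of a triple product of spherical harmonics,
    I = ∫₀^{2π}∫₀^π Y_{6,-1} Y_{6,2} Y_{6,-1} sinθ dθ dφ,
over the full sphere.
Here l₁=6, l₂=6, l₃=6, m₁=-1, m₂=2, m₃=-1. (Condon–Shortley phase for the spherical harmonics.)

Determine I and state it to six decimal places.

m-sum 0 ✓  L=18 even ✓  0≤6≤12 ✓
Π(2lᵢ+1) = 13×13×13 = 2197
triangle coeff Δ(6,6,6) = 1/325909584
Σ_t [0,6]: t=0:+1/373248000 t=1:−1/1728000 t=2:+1/110592 t=3:−1/46656 t=4:+1/110592 t=5:−1/1728000 t=6:+1/373248000 = -7/1555200
(3j)²=400/46189 [(6 6 6; 0 0 0)], sign=-1
Σ_t [2,6]: t=2:+1/4147200 t=3:−1/207360 t=4:+1/82944 t=5:−1/207360 t=6:+1/4147200 = 1/345600
(3j)²=420/46189 [(6 6 6; -1 2 -1)], sign=-1
⇒ 4πI² = 2184000/12623809
I = (+1)√(2184000/12623809/(4π)) = 0.11733462

0.117335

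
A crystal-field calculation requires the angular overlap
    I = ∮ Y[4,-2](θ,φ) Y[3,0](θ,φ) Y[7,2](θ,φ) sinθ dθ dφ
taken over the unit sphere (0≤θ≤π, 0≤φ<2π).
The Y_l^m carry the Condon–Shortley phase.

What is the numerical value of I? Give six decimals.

0.195286

Rules hold: Σm=0, L=14 even, 1≤7≤7.
N = 9·7·15 = 945
Δ = 0!·8!·6!/15! = 1/45045
Racah Σ t=0..0: t=0:+1/20736 = 1/20736
⇒ 3j(4 3 7; 0 0 0)² = 35/1287, sgn -1
Racah Σ t=0..0: t=0:+1/51840 = 1/51840
⇒ 3j(4 3 7; -2 0 2)² = 8/429, sgn -1
4πI² = N·(3j₀)²·(3jₘ)² = 9800/20449
I = +1·√(0.479241/4π) = 0.19528643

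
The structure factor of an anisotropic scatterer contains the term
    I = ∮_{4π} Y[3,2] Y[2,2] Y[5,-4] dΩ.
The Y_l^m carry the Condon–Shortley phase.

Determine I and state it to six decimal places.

0.268967

Rules hold: Σm=0, L=10 even, 1≤5≤5.
N = 7·5·11 = 385
Δ = 0!·6!·4!/11! = 1/2310
Racah Σ t=0..0: t=0:+1/144 = 1/144
⇒ 3j(3 2 5; 0 0 0)² = 10/231, sgn -1
Racah Σ t=0..0: t=0:+1/2880 = 1/2880
⇒ 3j(3 2 5; 2 2 -4)² = 3/55, sgn -1
4πI² = N·(3j₀)²·(3jₘ)² = 10/11
I = +1·√(0.909091/4π) = 0.26896683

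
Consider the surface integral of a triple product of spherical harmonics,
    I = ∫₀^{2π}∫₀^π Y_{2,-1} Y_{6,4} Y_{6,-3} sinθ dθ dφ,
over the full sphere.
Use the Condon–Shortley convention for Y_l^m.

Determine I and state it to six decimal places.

Checks pass: Σm=0; 14 even; l₃=6∈[4,8].
(2·2+1)(2·6+1)(2·6+1) = 845
Δ: 2! 2! 10! / 15! → 1/90090
sum: t=0:+1/69120 t=1:−1/14400 t=2:+1/69120 = -7/172800
3j²(2 6 6; 0 0 0) = Δ·Π!·Σ² = 14/715  (sign -1)
sum: t=1:−1/725760 t=2:+1/161280 = 1/207360
3j²(2 6 6; -1 4 -3) = Δ·Π!·Σ² = 7/286  (sign -1)
combine: 4πI² = 845·14/715·7/286 = 49/121
take √, sign +1: I = 0.17951487

0.179515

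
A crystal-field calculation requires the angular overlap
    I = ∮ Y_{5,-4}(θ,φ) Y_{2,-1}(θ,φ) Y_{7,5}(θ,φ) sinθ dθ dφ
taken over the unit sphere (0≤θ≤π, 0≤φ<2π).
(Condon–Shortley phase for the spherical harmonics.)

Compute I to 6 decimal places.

m-sum 0 ✓  L=14 even ✓  3≤7≤7 ✓
Π(2lᵢ+1) = 11×5×15 = 825
triangle coeff Δ(5,2,7) = 1/15015
Σ_t [0,0]: t=0:+1/57600 = 1/57600
(3j)²=21/715 [(5 2 7; 0 0 0)], sign=-1
Σ_t [0,0]: t=0:+1/2177280 = 1/2177280
(3j)²=8/273 [(5 2 7; -4 -1 5)], sign=+1
⇒ 4πI² = 120/169
I = (-1)√(120/169/(4π)) = -0.23770720

-0.237707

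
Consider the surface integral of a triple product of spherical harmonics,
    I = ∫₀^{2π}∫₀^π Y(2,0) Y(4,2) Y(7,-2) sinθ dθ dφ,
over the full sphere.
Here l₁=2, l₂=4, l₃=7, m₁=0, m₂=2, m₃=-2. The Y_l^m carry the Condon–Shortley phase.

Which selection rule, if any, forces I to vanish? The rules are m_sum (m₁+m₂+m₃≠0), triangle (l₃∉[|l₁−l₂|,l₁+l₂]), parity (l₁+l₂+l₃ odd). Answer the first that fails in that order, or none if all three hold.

azimuthal sum: 0 + 2 − 2 = 0  ✓
2 ≤ 7 ≤ 6 (triangle on l)  ✗
L = 2 + 4 + 7 = 13 (odd)

triangle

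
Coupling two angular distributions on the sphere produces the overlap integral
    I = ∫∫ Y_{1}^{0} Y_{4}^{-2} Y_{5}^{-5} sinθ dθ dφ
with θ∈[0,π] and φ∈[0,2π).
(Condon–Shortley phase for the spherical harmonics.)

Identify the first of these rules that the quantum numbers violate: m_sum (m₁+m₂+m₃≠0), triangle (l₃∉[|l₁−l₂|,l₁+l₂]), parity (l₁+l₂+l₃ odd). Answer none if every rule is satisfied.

azimuthal sum: 0 − 2 − 5 = -7  ✗
3 ≤ 5 ≤ 5 (triangle on l)
L = 1 + 4 + 5 = 10 (even)

m_sum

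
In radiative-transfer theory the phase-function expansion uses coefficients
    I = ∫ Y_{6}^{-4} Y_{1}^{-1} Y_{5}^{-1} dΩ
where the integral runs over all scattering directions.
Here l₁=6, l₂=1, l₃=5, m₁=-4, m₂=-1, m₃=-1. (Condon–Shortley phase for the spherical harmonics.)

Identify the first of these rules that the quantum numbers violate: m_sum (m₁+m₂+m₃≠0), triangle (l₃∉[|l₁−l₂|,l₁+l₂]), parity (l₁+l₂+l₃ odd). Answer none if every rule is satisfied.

Σmᵢ = -6  ✗
l₃∈[|l₁−l₂|,l₁+l₂]=[5,7], have l₃=5
Σlᵢ = 12 ⇒ even

m_sum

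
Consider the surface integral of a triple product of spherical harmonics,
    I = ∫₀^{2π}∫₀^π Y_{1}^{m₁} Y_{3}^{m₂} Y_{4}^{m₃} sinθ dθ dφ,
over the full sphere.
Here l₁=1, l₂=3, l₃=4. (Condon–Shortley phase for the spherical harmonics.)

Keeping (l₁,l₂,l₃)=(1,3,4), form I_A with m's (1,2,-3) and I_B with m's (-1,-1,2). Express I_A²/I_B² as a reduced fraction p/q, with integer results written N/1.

Shared (l₁,l₂,l₃)=(1,3,4): N and (l;000)² cancel in I_A²/I_B².
A: Δ = 0!·2!·6!/9! = 1/252; Racah Σ t=0..0: t=0:+1/240 = 1/240; ⇒ 3j(1 3 4; 1 2 -3)² = 1/12, sgn -1
B: Δ = 0!·2!·6!/9! = 1/252; Racah Σ t=0..0: t=0:+1/96 = 1/96; ⇒ 3j(1 3 4; -1 -1 2)² = 5/84, sgn +1
I_A²/I_B² = (1/12)/(5/84) = 7/5

7/5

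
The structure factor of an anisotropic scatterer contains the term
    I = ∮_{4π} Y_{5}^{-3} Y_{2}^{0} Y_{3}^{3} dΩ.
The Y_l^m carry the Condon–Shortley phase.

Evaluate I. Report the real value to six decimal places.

Checks pass: Σm=0; 10 even; l₃=3∈[3,7].
(2·5+1)(2·2+1)(2·3+1) = 385
Δ: 4! 6! 0! / 11! → 1/2310
sum: t=2:+1/144 = 1/144
3j²(5 2 3; 0 0 0) = Δ·Π!·Σ² = 10/231  (sign -1)
sum: t=2:+1/2880 = 1/2880
3j²(5 2 3; -3 0 3) = Δ·Π!·Σ² = 2/165  (sign +1)
combine: 4πI² = 385·10/231·2/165 = 20/99
take √, sign -1: I = -0.12679218

-0.126792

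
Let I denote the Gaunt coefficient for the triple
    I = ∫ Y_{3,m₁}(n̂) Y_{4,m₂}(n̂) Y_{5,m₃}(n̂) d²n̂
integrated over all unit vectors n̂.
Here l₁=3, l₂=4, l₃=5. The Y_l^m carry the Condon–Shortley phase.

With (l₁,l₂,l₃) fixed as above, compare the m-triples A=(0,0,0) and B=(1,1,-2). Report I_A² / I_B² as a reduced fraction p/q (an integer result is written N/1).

Same 3,4,5: normalisation and zero-m 3j drop out of the ratio.
A: Δ: 2! 4! 6! / 13! → 1/180180; sum: t=0:+1/576 t=1:−1/144 t=2:+1/576 = -1/288; 3j²(3 4 5; 0 0 0) = Δ·Π!·Σ² = 20/1001  (sign +1)
B: Δ: 2! 4! 6! / 13! → 1/180180; sum: t=0:+1/960 t=1:−1/288 t=2:+1/1728 = -1/540; 3j²(3 4 5; 1 1 -2) = Δ·Π!·Σ² = 128/6435  (sign +1)
I_A²/I_B² = (20/1001)/(128/6435) = 225/224

225/224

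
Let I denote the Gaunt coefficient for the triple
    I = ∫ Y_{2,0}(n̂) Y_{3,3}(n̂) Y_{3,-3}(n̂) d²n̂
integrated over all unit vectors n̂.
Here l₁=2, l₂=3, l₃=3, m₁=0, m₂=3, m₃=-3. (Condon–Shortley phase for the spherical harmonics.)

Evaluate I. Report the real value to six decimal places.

0.210261

m-sum 0 ✓  L=8 even ✓  1≤3≤5 ✓
Π(2lᵢ+1) = 5×7×7 = 245
triangle coeff Δ(2,3,3) = 1/3780
Σ_t [0,2]: t=0:+1/24 t=1:−1/4 t=2:+1/24 = -1/6
(3j)²=4/105 [(2 3 3; 0 0 0)], sign=+1
Σ_t [2,2]: t=2:+1/96 = 1/96
(3j)²=5/84 [(2 3 3; 0 3 -3)], sign=+1
⇒ 4πI² = 5/9
I = (+1)√(5/9/(4π)) = 0.21026104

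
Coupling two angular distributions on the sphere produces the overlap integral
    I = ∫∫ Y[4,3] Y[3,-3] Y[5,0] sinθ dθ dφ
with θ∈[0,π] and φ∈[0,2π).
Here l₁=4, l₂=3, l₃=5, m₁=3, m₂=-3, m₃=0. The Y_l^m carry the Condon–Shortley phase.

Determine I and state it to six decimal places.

-0.098140

m-sum 0 ✓  L=12 even ✓  1≤5≤7 ✓
Π(2lᵢ+1) = 9×7×11 = 693
triangle coeff Δ(4,3,5) = 1/180180
Σ_t [0,2]: t=0:+1/576 t=1:−1/144 t=2:+1/576 = -1/288
(3j)²=20/1001 [(4 3 5; 0 0 0)], sign=+1
Σ_t [0,0]: t=0:+1/5760 = 1/5760
(3j)²=5/572 [(4 3 5; 3 -3 0)], sign=-1
⇒ 4πI² = 225/1859
I = (-1)√(225/1859/(4π)) = -0.09814013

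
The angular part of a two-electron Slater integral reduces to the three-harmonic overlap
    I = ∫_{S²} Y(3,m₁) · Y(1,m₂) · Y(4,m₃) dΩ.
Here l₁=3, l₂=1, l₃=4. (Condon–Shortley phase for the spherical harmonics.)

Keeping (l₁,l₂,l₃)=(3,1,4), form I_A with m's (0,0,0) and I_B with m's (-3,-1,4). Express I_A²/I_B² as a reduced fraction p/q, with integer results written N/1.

Shared (l₁,l₂,l₃)=(3,1,4): N and (l;000)² cancel in I_A²/I_B².
A: Δ = 0!·6!·2!/9! = 1/252; Racah Σ t=0..0: t=0:+1/36 = 1/36; ⇒ 3j(3 1 4; 0 0 0)² = 4/63, sgn +1
B: Δ = 0!·6!·2!/9! = 1/252; Racah Σ t=0..0: t=0:+1/1440 = 1/1440; ⇒ 3j(3 1 4; -3 -1 4)² = 1/9, sgn +1
I_A²/I_B² = (4/63)/(1/9) = 4/7

4/7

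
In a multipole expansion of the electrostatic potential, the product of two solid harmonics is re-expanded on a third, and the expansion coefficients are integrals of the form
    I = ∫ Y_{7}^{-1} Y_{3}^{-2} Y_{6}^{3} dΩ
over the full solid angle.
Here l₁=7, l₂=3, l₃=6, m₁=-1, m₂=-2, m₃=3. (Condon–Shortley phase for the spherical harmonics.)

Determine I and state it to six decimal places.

m-sum 0 ✓  L=16 even ✓  4≤6≤10 ✓
Π(2lᵢ+1) = 15×7×13 = 1365
triangle coeff Δ(7,3,6) = 1/2042040
Σ_t [1,3]: t=1:−1/207360 t=2:+1/57600 t=3:−1/207360 = 1/129600
(3j)²=168/12155 [(7 3 6; 0 0 0)], sign=+1
Σ_t [0,1]: t=0:+1/1935360 t=1:−1/362880 = -13/5806080
(3j)²=195/10472 [(7 3 6; -1 -2 3)], sign=+1
⇒ 4πI² = 12285/34969
I = (+1)√(12285/34969/(4π)) = 0.16720184

0.167202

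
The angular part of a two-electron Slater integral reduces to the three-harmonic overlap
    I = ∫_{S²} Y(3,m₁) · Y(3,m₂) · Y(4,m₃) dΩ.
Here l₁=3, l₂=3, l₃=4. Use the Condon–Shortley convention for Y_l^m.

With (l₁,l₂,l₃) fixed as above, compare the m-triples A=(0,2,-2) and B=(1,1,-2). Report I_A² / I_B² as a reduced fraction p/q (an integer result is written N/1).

Same 3,3,4: normalisation and zero-m 3j drop out of the ratio.
A: Δ: 2! 4! 4! / 11! → 1/34650; sum: t=1:−1/96 t=2:+1/72 = 1/288; 3j²(3 3 4; 0 2 -2) = Δ·Π!·Σ² = 1/462  (sign +1)
B: Δ: 2! 4! 4! / 11! → 1/34650; sum: t=0:+1/192 t=1:−1/36 t=2:+1/192 = -5/288; 3j²(3 3 4; 1 1 -2) = Δ·Π!·Σ² = 20/693  (sign -1)
I_A²/I_B² = (1/462)/(20/693) = 3/40

3/40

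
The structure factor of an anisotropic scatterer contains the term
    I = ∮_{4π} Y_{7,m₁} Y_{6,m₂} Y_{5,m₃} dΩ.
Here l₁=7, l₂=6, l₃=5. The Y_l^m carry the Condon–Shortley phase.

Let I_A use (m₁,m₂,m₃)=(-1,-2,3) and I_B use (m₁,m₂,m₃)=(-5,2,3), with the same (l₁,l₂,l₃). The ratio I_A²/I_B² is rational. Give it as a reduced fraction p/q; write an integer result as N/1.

Shared (l₁,l₂,l₃)=(7,6,5): N and (l;000)² cancel in I_A²/I_B².
A: Δ = 8!·6!·4!/19! = 1/174594420; Racah Σ t=2..4: t=2:+1/4147200 t=3:−1/518400 t=4:+1/663552 = -1/5529600; ⇒ 3j(7 6 5; -1 -2 3)² = 98/230945, sgn -1
B: Δ = 8!·6!·4!/19! = 1/174594420; Racah Σ t=6..8: t=6:+1/4147200 t=7:−1/3628800 t=8:+1/46448640 = -1/77414400; ⇒ 3j(7 6 5; -5 2 3)² = 3/41990, sgn -1
I_A²/I_B² = (98/230945)/(3/41990) = 196/33

196/33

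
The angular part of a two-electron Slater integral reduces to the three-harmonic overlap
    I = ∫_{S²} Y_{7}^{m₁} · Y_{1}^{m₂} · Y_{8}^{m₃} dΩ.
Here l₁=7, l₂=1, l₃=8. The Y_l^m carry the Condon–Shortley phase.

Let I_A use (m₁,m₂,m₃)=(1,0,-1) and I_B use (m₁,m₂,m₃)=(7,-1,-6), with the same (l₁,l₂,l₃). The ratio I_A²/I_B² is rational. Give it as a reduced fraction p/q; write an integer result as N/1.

63/1

l's match ⇒ only the (l;m) 3-j factors differ between A and B.
A: triangle coeff Δ(7,1,8) = 1/2040; Σ_t [0,0]: t=0:+1/29030400 = 1/29030400; (3j)²=21/680 [(7 1 8; 1 0 -1)], sign=-1
B: triangle coeff Δ(7,1,8) = 1/2040; Σ_t [0,0]: t=0:+1/174356582400 = 1/174356582400; (3j)²=1/2040 [(7 1 8; 7 -1 -6)], sign=+1
I_A²/I_B² = (21/680)/(1/2040) = 63/1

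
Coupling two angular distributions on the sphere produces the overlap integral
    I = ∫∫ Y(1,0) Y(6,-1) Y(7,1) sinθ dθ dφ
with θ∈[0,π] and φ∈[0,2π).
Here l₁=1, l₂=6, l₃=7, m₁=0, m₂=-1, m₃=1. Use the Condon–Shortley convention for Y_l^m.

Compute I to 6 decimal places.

Checks pass: Σm=0; 14 even; l₃=7∈[5,7].
(2·1+1)(2·6+1)(2·7+1) = 585
Δ: 0! 2! 12! / 15! → 1/1365
sum: t=0:+1/518400 = 1/518400
3j²(1 6 7; 0 0 0) = Δ·Π!·Σ² = 7/195  (sign -1)
sum: t=0:+1/604800 = 1/604800
3j²(1 6 7; 0 -1 1) = Δ·Π!·Σ² = 16/455  (sign +1)
combine: 4πI² = 585·7/195·16/455 = 48/65
take √, sign -1: I = -0.24241473

-0.242415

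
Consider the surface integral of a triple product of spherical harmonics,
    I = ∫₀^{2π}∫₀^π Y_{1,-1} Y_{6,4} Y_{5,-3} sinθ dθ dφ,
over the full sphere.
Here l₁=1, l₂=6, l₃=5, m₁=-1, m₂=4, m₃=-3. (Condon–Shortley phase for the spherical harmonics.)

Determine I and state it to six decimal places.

m-sum 0 ✓  L=12 even ✓  5≤5≤7 ✓
Π(2lᵢ+1) = 3×13×11 = 429
triangle coeff Δ(1,6,5) = 1/858
Σ_t [1,1]: t=1:−1/14400 = -1/14400
(3j)²=6/143 [(1 6 5; 0 0 0)], sign=+1
Σ_t [2,2]: t=2:+1/161280 = 1/161280
(3j)²=15/286 [(1 6 5; -1 4 -3)], sign=+1
⇒ 4πI² = 135/143
I = (+1)√(135/143/(4π)) = 0.27409047

0.274090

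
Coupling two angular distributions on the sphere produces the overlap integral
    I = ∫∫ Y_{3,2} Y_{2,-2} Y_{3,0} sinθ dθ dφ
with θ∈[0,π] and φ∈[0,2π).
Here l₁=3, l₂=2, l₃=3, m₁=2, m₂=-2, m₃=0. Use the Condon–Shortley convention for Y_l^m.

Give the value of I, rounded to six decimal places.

-0.188063

m-sum 0 ✓  L=8 even ✓  1≤3≤5 ✓
Π(2lᵢ+1) = 7×5×7 = 245
triangle coeff Δ(3,2,3) = 1/3780
Σ_t [0,2]: t=0:+1/24 t=1:−1/4 t=2:+1/24 = -1/6
(3j)²=4/105 [(3 2 3; 0 0 0)], sign=+1
Σ_t [0,0]: t=0:+1/24 = 1/24
(3j)²=1/21 [(3 2 3; 2 -2 0)], sign=-1
⇒ 4πI² = 4/9
I = (-1)√(4/9/(4π)) = -0.18806319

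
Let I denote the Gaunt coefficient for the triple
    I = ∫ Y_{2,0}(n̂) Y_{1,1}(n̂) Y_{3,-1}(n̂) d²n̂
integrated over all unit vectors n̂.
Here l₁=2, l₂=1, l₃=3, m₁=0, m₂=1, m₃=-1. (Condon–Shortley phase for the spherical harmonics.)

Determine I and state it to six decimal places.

m-sum 0 ✓  L=6 even ✓  1≤3≤3 ✓
Π(2lᵢ+1) = 5×3×7 = 105
triangle coeff Δ(2,1,3) = 1/105
Σ_t [0,0]: t=0:+1/4 = 1/4
(3j)²=3/35 [(2 1 3; 0 0 0)], sign=-1
Σ_t [0,0]: t=0:+1/8 = 1/8
(3j)²=2/35 [(2 1 3; 0 1 -1)], sign=+1
⇒ 4πI² = 18/35
I = (-1)√(18/35/(4π)) = -0.20230066

-0.202301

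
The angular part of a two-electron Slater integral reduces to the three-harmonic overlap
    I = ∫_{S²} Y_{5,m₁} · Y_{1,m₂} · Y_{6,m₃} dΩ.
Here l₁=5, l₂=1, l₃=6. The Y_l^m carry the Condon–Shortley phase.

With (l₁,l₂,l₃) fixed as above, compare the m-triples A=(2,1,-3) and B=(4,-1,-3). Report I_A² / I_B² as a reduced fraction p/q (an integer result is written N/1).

Shared (l₁,l₂,l₃)=(5,1,6): N and (l;000)² cancel in I_A²/I_B².
A: Δ = 0!·10!·2!/13! = 1/858; Racah Σ t=0..0: t=0:+1/60480 = 1/60480; ⇒ 3j(5 1 6; 2 1 -3)² = 6/143, sgn -1
B: Δ = 0!·10!·2!/13! = 1/858; Racah Σ t=0..0: t=0:+1/725760 = 1/725760; ⇒ 3j(5 1 6; 4 -1 -3)² = 1/286, sgn -1
I_A²/I_B² = (6/143)/(1/286) = 12/1

12/1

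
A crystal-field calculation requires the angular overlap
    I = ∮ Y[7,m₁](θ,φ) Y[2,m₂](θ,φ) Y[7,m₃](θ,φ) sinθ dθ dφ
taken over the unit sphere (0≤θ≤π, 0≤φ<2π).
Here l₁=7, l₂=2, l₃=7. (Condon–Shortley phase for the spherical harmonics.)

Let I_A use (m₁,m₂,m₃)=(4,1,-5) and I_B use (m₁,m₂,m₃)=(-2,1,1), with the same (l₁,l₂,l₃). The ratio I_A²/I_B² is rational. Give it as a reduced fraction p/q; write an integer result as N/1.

Shared (l₁,l₂,l₃)=(7,2,7): N and (l;000)² cancel in I_A²/I_B².
A: Δ = 2!·12!·2!/17! = 1/185640; Racah Σ t=1..2: t=1:−1/14515200 t=2:+1/79833600 = -1/17740800; ⇒ 3j(7 2 7; 4 1 -5)² = 729/30940, sgn -1
B: Δ = 2!·12!·2!/17! = 1/185640; Racah Σ t=1..2: t=1:−1/1935360 t=2:+1/1209600 = 1/3225600; ⇒ 3j(7 2 7; -2 1 1)² = 243/61880, sgn +1
I_A²/I_B² = (729/30940)/(243/61880) = 6/1

6/1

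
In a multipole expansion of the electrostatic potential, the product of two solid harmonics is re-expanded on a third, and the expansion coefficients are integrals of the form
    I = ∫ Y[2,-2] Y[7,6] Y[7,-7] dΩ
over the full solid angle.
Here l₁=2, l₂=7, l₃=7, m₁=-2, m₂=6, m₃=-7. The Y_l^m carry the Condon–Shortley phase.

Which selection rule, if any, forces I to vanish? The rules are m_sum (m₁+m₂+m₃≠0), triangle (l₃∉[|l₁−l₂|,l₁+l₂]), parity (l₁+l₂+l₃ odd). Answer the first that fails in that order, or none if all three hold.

azimuthal sum: -2 + 6 − 7 = -3  ✗
5 ≤ 7 ≤ 9 (triangle on l)
L = 2 + 7 + 7 = 16 (even)

m_sum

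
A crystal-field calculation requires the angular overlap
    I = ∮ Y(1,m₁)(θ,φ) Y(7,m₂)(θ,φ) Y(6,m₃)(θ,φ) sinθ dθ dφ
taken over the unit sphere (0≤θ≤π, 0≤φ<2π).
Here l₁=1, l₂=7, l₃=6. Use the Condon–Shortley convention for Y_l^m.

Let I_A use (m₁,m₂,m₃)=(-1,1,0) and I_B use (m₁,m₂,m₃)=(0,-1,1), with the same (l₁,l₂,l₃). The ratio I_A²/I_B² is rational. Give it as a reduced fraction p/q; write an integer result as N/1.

l's match ⇒ only the (l;m) 3-j factors differ between A and B.
A: triangle coeff Δ(1,7,6) = 1/1365; Σ_t [2,2]: t=2:+1/1036800 = 1/1036800; (3j)²=4/195 [(1 7 6; -1 1 0)], sign=+1
B: triangle coeff Δ(1,7,6) = 1/1365; Σ_t [1,1]: t=1:−1/604800 = -1/604800; (3j)²=16/455 [(1 7 6; 0 -1 1)], sign=+1
I_A²/I_B² = (4/195)/(16/455) = 7/12

7/12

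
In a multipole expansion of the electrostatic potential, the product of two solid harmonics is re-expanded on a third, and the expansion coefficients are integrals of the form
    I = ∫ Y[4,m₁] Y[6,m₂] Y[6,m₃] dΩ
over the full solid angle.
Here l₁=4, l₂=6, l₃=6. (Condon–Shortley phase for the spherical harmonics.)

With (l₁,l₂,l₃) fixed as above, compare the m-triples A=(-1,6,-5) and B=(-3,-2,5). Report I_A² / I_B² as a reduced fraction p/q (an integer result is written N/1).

495/343

l's match ⇒ only the (l;m) 3-j factors differ between A and B.
A: triangle coeff Δ(4,6,6) = 1/15315300; Σ_t [4,4]: t=4:+1/5806080 = 1/5806080; (3j)²=165/6188 [(4 6 6; -1 6 -5)], sign=-1
B: triangle coeff Δ(4,6,6) = 1/15315300; Σ_t [3,4]: t=3:−1/725760 t=4:+1/5806080 = -1/829440; (3j)²=49/2652 [(4 6 6; -3 -2 5)], sign=+1
I_A²/I_B² = (165/6188)/(49/2652) = 495/343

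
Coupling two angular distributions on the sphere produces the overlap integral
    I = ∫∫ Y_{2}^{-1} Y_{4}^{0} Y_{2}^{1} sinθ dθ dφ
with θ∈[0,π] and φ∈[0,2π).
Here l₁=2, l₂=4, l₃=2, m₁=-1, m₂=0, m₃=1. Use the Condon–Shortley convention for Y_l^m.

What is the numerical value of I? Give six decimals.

0.161197

Checks pass: Σm=0; 8 even; l₃=2∈[2,6].
(2·2+1)(2·4+1)(2·2+1) = 225
Δ: 4! 0! 4! / 9! → 1/630
sum: t=2:+1/16 = 1/16
3j²(2 4 2; 0 0 0) = Δ·Π!·Σ² = 2/35  (sign +1)
sum: t=3:−1/36 = -1/36
3j²(2 4 2; -1 0 1) = Δ·Π!·Σ² = 8/315  (sign +1)
combine: 4πI² = 225·2/35·8/315 = 16/49
take √, sign +1: I = 0.16119702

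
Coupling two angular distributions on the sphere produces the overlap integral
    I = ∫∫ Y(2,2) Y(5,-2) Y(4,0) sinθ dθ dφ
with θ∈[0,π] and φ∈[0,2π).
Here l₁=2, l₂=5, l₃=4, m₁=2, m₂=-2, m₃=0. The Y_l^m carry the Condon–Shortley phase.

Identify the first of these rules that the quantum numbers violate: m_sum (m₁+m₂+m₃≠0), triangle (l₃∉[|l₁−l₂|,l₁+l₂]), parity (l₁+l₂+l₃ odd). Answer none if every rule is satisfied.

parity

azimuthal sum: 2 − 2 + 0 = 0  ✓
3 ≤ 4 ≤ 7 (triangle on l)  ✓
L = 2 + 5 + 4 = 11 (odd)  ✗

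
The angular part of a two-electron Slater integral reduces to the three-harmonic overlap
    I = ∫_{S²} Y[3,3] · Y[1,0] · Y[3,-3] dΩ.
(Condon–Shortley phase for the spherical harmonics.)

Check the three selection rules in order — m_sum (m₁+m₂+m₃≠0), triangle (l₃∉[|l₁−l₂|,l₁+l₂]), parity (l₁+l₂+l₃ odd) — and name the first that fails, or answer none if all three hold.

parity

Σmᵢ = 0  ✓
l₃∈[|l₁−l₂|,l₁+l₂]=[2,4], have l₃=3  ✓
Σlᵢ = 7 ⇒ odd  ✗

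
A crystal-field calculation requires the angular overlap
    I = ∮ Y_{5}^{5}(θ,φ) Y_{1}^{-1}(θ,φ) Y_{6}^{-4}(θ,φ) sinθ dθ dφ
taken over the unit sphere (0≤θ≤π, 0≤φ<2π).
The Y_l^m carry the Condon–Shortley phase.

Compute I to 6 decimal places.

0.040859

Rules hold: Σm=0, L=12 even, 4≤6≤6.
N = 11·3·13 = 429
Δ = 0!·10!·2!/13! = 1/858
Racah Σ t=0..0: t=0:+1/14400 = 1/14400
⇒ 3j(5 1 6; 0 0 0)² = 6/143, sgn +1
Racah Σ t=0..0: t=0:+1/7257600 = 1/7257600
⇒ 3j(5 1 6; 5 -1 -4)² = 1/858, sgn +1
4πI² = N·(3j₀)²·(3jₘ)² = 3/143
I = +1·√(0.020979/4π) = 0.04085899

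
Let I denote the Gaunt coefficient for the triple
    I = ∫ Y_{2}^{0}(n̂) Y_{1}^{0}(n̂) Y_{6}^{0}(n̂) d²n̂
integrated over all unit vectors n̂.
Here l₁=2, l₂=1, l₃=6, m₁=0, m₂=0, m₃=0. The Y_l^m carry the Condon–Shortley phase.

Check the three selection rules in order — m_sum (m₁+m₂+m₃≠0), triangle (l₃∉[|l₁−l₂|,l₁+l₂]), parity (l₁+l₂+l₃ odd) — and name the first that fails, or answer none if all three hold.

azimuthal sum: 0 + 0 + 0 = 0  ✓
1 ≤ 6 ≤ 3 (triangle on l)  ✗
L = 2 + 1 + 6 = 9 (odd)

triangle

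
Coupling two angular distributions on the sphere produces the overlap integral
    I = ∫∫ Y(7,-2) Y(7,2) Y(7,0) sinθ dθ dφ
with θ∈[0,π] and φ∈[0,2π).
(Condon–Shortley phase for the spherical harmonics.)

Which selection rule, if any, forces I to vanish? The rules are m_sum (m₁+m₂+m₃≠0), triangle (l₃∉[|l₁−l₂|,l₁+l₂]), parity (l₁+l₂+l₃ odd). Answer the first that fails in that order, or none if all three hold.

parity

azimuthal sum: -2 + 2 + 0 = 0  ✓
0 ≤ 7 ≤ 14 (triangle on l)  ✓
L = 7 + 7 + 7 = 21 (odd)  ✗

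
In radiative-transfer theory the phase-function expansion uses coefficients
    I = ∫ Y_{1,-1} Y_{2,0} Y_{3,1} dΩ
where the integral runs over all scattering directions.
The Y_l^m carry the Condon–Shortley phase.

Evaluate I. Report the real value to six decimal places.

m-sum 0 ✓  L=6 even ✓  1≤3≤3 ✓
Π(2lᵢ+1) = 3×5×7 = 105
triangle coeff Δ(1,2,3) = 1/105
Σ_t [0,0]: t=0:+1/4 = 1/4
(3j)²=3/35 [(1 2 3; 0 0 0)], sign=-1
Σ_t [0,0]: t=0:+1/8 = 1/8
(3j)²=2/35 [(1 2 3; -1 0 1)], sign=+1
⇒ 4πI² = 18/35
I = (-1)√(18/35/(4π)) = -0.20230066

-0.202301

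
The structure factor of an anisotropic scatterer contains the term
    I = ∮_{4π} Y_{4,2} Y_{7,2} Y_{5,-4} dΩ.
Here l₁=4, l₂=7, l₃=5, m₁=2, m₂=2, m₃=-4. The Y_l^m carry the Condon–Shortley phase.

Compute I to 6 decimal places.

Rules hold: Σm=0, L=16 even, 3≤5≤11.
N = 9·15·11 = 1485
Δ = 6!·2!·8!/17! = 1/6126120
Racah Σ t=2..4: t=2:+1/69120 t=3:−1/20736 t=4:+1/69120 = -1/51840
⇒ 3j(4 7 5; 0 0 0)² = 280/21879, sgn +1
Racah Σ t=1..2: t=1:−1/4838400 t=2:+1/483840 = 1/537600
⇒ 3j(4 7 5; 2 2 -4)² = 2187/170170, sgn -1
4πI² = N·(3j₀)²·(3jₘ)² = 131220/537251
I = -1·√(0.244243/4π) = -0.13941403

-0.139414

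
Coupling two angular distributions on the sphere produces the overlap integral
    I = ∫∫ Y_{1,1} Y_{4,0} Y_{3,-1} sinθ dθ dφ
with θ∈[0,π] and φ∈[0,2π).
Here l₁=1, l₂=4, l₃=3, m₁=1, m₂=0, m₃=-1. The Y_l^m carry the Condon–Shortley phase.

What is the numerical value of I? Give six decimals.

Checks pass: Σm=0; 8 even; l₃=3∈[3,5].
(2·1+1)(2·4+1)(2·3+1) = 189
Δ: 2! 0! 6! / 9! → 1/252
sum: t=1:−1/36 = -1/36
3j²(1 4 3; 0 0 0) = Δ·Π!·Σ² = 4/63  (sign +1)
sum: t=0:+1/96 = 1/96
3j²(1 4 3; 1 0 -1) = Δ·Π!·Σ² = 1/42  (sign +1)
combine: 4πI² = 189·4/63·1/42 = 2/7
take √, sign +1: I = 0.15078601

0.150786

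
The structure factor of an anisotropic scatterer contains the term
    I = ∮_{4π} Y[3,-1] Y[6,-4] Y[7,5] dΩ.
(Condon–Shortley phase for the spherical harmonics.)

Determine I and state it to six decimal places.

-0.082471

Rules hold: Σm=0, L=16 even, 3≤7≤9.
N = 7·13·15 = 1365
Δ = 2!·4!·10!/17! = 1/2042040
Racah Σ t=0..2: t=0:+1/207360 t=1:−1/57600 t=2:+1/207360 = -1/129600
⇒ 3j(3 6 7; 0 0 0)² = 168/12155, sgn +1
Racah Σ t=0..2: t=0:+1/3870720 t=1:−1/2177280 t=2:+1/29030400 = -29/174182400
⇒ 3j(3 6 7; -1 -4 5)² = 841/185640, sgn -1
4πI² = N·(3j₀)²·(3jₘ)² = 17661/206635
I = -1·√(0.0854695/4π) = -0.08247091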